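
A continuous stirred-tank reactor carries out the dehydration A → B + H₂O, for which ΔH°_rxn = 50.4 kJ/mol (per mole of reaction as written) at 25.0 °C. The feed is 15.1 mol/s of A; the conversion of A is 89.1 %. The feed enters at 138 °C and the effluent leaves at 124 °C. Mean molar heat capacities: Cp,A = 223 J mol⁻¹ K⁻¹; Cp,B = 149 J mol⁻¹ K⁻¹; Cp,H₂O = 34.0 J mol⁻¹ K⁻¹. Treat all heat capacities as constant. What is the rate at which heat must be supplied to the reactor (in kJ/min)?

Extent of reaction ξ = 0.891 × 15.1 = 13.454 mol/s
Reaction term: ξ·ΔH°_rxn = 13.454 × 50.4 = 678.09 kJ/s
Sensible, feed 138→25 °C: -380.5 kJ/s
Outlet flows (mol/s): A 1.6459, B 13.454, H₂O 13.454
Sensible, products 25→124 °C: 280.08 kJ/s
Q = ΔH = 577.67 kJ/s = 577.67 kW
Heat supplied = 34660 kJ/min

Q_in = 34700 kJ/min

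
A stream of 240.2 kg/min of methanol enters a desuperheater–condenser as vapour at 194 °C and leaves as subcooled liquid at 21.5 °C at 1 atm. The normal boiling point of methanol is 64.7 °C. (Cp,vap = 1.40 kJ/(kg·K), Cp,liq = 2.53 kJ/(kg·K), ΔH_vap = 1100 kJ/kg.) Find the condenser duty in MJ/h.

vapour 194→64.7 °C: -181.02 kJ/kg
condensation at 64.7 °C: -1100 kJ/kg
liquid 64.7→21.5 °C: -109.3 kJ/kg
Δh = -181.02 + -1100 + -109.3 = -1390.3 kJ/kg
Q = ṁ·Δh = 240.2 kg/min × -1390.3 kJ/kg = -333950 kJ/min
|Q| = 5565.9 kW = 20037 MJ/h

Q_c = 20000 MJ/h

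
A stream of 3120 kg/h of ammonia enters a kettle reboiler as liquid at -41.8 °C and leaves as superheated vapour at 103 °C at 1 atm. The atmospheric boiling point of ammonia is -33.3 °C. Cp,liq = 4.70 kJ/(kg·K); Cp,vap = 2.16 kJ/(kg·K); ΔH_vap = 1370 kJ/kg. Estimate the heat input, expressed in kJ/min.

liquid -41.8→-33.3 °C: 39.95 kJ/kg
vaporisation at -33.3 °C: 1370 kJ/kg
vapour -33.3→103 °C: 294.41 kJ/kg
Δh = 39.95 + 1370 + 294.41 = 1704.4 kJ/kg
Q = ṁ·Δh = 3120 kg/h × 1704.4 kJ/kg = 5.3176e+06 kJ/h
|Q| = 1477.1 kW = 88627 kJ/min

Q = 88600 kJ/min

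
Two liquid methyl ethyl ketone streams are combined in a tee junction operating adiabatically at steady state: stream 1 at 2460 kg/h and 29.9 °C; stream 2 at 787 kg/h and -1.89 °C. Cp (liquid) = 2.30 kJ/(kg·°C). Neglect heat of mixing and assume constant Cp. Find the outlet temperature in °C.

Energy balance with Q = 0: Σ ṁᵢCp,ᵢ(T_out − Tᵢ) = 0
Σ ṁᵢCp,ᵢTᵢ = 2460×2.30×29.9 + 787×2.30×-1.89 = 165750
Σ ṁᵢCp,ᵢ = 2460×2.30 + 787×2.30 = 7468.1
T_out = 165750 / 7468.1 = 22.195 °C

T_out = 22.2 °C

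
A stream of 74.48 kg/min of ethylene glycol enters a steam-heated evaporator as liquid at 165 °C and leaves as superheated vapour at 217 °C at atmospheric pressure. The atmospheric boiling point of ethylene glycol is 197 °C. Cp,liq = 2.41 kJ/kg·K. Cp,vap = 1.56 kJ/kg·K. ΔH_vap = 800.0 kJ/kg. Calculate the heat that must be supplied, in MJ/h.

liquid 165→197 °C: 77.12 kJ/kg
vaporisation at 197 °C: 800 kJ/kg
vapour 197→217 °C: 31.2 kJ/kg
Δh = 77.12 + 800 + 31.2 = 908.32 kJ/kg
Q = ṁ·Δh = 74.48 kg/min × 908.32 kJ/kg = 67652 kJ/min
|Q| = 1127.5 kW = 4059.1 MJ/h

Q = 4060 MJ/h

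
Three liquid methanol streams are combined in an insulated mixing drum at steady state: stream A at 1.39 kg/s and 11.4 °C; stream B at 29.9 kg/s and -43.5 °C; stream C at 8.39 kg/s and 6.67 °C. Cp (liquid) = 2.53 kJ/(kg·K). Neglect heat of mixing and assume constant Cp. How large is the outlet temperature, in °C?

T_out = -31.0 °C

Energy balance with Q = 0: Σ ṁᵢCp,ᵢ(T_out − Tᵢ) = 0
T_out = Σ ṁᵢCp,ᵢTᵢ / Σ ṁᵢCp,ᵢ
      = -3109 / 100.39 = -30.969 °C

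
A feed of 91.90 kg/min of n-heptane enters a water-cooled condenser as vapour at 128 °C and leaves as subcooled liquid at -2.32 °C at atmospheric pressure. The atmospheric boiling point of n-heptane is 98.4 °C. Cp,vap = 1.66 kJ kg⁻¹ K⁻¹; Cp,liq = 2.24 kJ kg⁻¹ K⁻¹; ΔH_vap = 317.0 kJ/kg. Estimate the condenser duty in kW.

vapour 128→98.4 °C: -49.136 kJ/kg
condensation at 98.4 °C: -317 kJ/kg
liquid 98.4→-2.32 °C: -225.61 kJ/kg
Δh = -49.136 + -317 + -225.61 = -591.75 kJ/kg
Q = ṁ·Δh = 91.90 kg/min × -591.75 kJ/kg = -54382 kJ/min
|Q| = 906.36 kW

Q_c = 906 kW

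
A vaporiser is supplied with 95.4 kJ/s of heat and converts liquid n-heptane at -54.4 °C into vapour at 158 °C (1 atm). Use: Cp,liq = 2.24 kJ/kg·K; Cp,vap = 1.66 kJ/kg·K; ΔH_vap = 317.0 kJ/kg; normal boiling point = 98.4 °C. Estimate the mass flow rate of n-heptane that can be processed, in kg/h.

Δh = 2.24×(98.4−-54.4) + 317.0 + 1.66×(158−98.4) = 758.21 kJ/kg
Q = 95.4 kJ/s = 95.4 kJ/s = 343440 kJ/h
ṁ = Q/Δh = 343440 / 758.21 = 452.96 kg/h

ṁ = 453 kg/h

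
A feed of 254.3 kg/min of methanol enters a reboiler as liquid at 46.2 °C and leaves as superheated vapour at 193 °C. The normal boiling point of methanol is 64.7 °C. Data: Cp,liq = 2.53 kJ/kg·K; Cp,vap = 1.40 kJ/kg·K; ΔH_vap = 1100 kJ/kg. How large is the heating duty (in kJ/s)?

Q = 5620 kJ/s

liquid 46.2→64.7 °C: 46.805 kJ/kg
vaporisation at 64.7 °C: 1100 kJ/kg
vapour 64.7→193 °C: 179.62 kJ/kg
Δh = 46.805 + 1100 + 179.62 = 1326.4 kJ/kg
Q = ṁ·Δh = 254.3 kg/min × 1326.4 kJ/kg = 337310 kJ/min
|Q| = 5621.8 kW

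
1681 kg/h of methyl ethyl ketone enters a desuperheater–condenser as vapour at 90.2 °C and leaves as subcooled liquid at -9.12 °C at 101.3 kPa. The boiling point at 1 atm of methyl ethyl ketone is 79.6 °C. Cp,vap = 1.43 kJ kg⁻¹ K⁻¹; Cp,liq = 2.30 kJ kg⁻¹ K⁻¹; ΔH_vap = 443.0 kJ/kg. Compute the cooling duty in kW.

vapour 90.2→79.6 °C: -15.158 kJ/kg
condensation at 79.6 °C: -443 kJ/kg
liquid 79.6→-9.12 °C: -204.06 kJ/kg
Δh = -15.158 + -443 + -204.06 = -662.21 kJ/kg
Q = ṁ·Δh = 1681 kg/h × -662.21 kJ/kg = -1.1132e+06 kJ/h
|Q| = 309.22 kW

Q_c = 309 kW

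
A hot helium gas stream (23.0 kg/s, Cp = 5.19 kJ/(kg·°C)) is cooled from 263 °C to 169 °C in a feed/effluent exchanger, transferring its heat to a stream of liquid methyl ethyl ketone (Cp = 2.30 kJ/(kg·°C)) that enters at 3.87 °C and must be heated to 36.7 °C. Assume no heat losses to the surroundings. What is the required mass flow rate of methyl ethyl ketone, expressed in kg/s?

Heat released by hot stream: Q = 23.0 × 5.19 × (263 − 169) = 11221 kJ/s
Energy balance on cold side (adiabatic exchanger): Q = ṁ_c·Cp_c·(T_c,out − T_c,in)
ṁ_c = 11221 / [2.30 × (36.7 − 3.87)] = 148.6 kg/s

ṁ_c = 149 kg/s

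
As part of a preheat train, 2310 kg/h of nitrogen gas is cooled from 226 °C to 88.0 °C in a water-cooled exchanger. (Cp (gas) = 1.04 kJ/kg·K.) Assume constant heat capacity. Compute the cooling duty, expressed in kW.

Q = ṁ·Cp·ΔT = 2310 × 1.04 × (88.0 − 226) = -331530 kJ/h
Converting: 331530 / 3600 s = 92.092 kW

Q_c = 92.1 kW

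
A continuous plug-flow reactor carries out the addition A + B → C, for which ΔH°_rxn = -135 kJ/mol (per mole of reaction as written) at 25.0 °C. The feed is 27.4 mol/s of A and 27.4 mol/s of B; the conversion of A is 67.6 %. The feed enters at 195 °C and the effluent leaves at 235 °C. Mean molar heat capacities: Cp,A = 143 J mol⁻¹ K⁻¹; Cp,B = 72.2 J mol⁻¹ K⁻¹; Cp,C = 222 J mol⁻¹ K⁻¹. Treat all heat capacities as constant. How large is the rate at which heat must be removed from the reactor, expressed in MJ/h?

Q_out = 8060 MJ/h

Extent of reaction ξ = 0.676 × 27.4 = 18.522 mol/s
Reaction term: ξ·ΔH°_rxn = 18.522 × -135 = -2500.5 kJ/s
Sensible, feed 195→25 °C: -1002.4 kJ/s
Outlet flows (mol/s): A 8.8776, B 8.8776, C 18.522
Sensible, products 25→235 °C: 1264.7 kJ/s
Q = ΔH = -2238.2 kJ/s = -2238.2 kW
Heat removed = 8057.6 MJ/h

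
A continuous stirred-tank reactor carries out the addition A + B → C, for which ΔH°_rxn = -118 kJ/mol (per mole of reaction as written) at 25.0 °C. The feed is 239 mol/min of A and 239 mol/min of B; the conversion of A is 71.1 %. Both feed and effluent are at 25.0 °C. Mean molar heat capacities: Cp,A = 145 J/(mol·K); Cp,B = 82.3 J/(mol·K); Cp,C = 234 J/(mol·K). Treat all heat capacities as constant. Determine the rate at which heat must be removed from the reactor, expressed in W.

Q_out = 334000 W

Extent of reaction ξ = 0.711 × 239 = 169.93 mol/min
Reaction term: ξ·ΔH°_rxn = 169.93 × -118 = -20052 kJ/min
Q = ΔH = -20052 kJ/min = -334.19 kW
Heat removed = 334190 W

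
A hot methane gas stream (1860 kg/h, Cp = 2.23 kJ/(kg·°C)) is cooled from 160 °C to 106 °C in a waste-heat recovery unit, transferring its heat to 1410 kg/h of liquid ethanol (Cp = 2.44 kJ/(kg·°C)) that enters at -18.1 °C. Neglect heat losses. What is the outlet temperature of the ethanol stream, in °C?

Heat released by hot stream: Q = 1860 × 2.23 × (160 − 106) = 223980 kJ/h
Energy balance on cold side (adiabatic exchanger): Q = ṁ_c·Cp_c·(T_c,out − T_c,in)
T_c,out = -18.1 + 223980/(1410 × 2.44) = 47.003 °C

T_c,out = 47.0 °C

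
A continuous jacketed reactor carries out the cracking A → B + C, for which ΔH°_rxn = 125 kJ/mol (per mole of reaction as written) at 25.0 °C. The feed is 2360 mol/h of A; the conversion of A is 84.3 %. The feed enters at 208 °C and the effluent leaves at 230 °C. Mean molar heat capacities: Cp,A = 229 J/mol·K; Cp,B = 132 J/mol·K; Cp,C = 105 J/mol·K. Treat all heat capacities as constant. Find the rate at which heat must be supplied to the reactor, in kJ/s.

Q_in = 73.3 kJ/s

Extent of reaction ξ = 0.843 × 2360 = 1989.5 mol/h
Reaction term: ξ·ΔH°_rxn = 1989.5 × 125 = 248680 kJ/h
Sensible, feed 208→25 °C: -98901 kJ/h
Outlet flows (mol/h): A 370.52, B 1989.5, C 1989.5
Sensible, products 25→230 °C: 114050 kJ/h
Q = ΔH = 263840 kJ/h = 73.288 kW
Heat supplied = 73.288 kJ/s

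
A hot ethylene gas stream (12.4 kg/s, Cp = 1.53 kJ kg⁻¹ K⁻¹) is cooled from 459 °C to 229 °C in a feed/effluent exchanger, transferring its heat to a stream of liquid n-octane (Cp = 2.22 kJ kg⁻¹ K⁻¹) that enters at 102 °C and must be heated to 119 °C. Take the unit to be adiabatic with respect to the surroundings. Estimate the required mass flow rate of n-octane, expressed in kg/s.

Heat released by hot stream: Q = 12.4 × 1.53 × (459 − 229) = 4363.6 kJ/s
Energy balance on cold side (adiabatic exchanger): Q = ṁ_c·Cp_c·(T_c,out − T_c,in)
ṁ_c = 4363.6 / [2.22 × (119 − 102)] = 115.62 kg/s

ṁ_c = 116 kg/s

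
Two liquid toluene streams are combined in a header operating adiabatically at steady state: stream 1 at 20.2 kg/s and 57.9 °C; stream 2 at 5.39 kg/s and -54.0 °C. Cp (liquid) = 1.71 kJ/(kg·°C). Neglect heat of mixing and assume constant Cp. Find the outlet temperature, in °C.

No heat crosses the boundary, so H_out = H_in.
T_out = Σ ṁᵢCp,ᵢTᵢ / Σ ṁᵢCp,ᵢ
      = 1502.3 / 43.759 = 34.331 °C

T_out = 34.3 °C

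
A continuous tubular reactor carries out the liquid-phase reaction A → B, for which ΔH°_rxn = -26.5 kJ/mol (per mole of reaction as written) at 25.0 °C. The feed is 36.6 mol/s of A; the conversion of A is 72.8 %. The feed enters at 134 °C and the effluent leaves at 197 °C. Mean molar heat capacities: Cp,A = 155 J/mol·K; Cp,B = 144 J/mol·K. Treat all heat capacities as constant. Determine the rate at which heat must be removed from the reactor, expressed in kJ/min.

Q_out = 23900 kJ/min

Extent of reaction ξ = 0.728 × 36.6 = 26.645 mol/s
Reaction term: ξ·ΔH°_rxn = 26.645 × -26.5 = -706.09 kJ/s
Sensible, feed 134→25 °C: -618.36 kJ/s
Outlet flows (mol/s): A 9.9552, B 26.645
Sensible, products 25→197 °C: 925.34 kJ/s
Q = ΔH = -399.1 kJ/s = -399.1 kW
Heat removed = 23946 kJ/min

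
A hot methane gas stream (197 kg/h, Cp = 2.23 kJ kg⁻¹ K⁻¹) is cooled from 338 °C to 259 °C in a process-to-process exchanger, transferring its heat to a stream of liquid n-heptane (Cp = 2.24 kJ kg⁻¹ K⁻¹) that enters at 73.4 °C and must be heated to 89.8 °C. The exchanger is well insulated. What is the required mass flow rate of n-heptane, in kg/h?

Heat released by hot stream: Q = 197 × 2.23 × (338 − 259) = 34705 kJ/h
Energy balance on cold side (adiabatic exchanger): Q = ṁ_c·Cp_c·(T_c,out − T_c,in)
ṁ_c = 34705 / [2.24 × (89.8 − 73.4)] = 944.73 kg/h

ṁ_c = 945 kg/h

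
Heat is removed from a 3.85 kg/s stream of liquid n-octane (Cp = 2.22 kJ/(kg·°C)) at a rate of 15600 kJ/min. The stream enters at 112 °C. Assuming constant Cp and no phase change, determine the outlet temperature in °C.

Q = 15600 kJ/min = 260 kJ/s
ΔT = Q/(ṁ·Cp) = 260/(3.85×2.22) = 30.42 K
T_out = 112 − 30.42 = 81.58 °C

T_out = 81.6 °C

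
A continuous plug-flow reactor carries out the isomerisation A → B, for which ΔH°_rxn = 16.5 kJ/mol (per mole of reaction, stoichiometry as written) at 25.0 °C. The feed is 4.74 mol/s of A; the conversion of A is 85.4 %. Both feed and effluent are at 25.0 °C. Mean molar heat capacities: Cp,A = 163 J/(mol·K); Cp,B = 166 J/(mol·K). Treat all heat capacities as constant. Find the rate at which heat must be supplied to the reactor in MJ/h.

Q_in = 240 MJ/h

Extent of reaction ξ = 0.854 × 4.74 = 4.048 mol/s
Reaction term: ξ·ΔH°_rxn = 4.048 × 16.5 = 66.791 kJ/s
Q = ΔH = 66.791 kJ/s = 66.791 kW
Heat supplied = 240.45 MJ/h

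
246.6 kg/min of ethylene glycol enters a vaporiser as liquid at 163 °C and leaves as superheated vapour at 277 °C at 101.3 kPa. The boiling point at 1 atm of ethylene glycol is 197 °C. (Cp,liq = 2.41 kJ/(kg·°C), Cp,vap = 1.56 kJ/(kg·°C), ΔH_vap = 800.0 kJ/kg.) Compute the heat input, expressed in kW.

Q = 4140 kW

liquid 163→197 °C: 81.94 kJ/kg
vaporisation at 197 °C: 800 kJ/kg
vapour 197→277 °C: 124.8 kJ/kg
Δh = 81.94 + 800 + 124.8 = 1006.7 kJ/kg
Q = ṁ·Δh = 246.6 kg/min × 1006.7 kJ/kg = 248260 kJ/min
|Q| = 4137.7 kW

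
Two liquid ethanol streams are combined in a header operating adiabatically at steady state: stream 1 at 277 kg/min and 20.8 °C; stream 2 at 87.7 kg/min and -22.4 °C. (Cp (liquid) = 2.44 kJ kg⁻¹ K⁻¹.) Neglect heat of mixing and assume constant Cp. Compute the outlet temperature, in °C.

T_out = 10.4 °C

Energy balance with Q = 0: Σ ṁᵢCp,ᵢ(T_out − Tᵢ) = 0
T_out = Σ ṁᵢCp,ᵢTᵢ / Σ ṁᵢCp,ᵢ
      = 9265 / 889.87 = 10.412 °C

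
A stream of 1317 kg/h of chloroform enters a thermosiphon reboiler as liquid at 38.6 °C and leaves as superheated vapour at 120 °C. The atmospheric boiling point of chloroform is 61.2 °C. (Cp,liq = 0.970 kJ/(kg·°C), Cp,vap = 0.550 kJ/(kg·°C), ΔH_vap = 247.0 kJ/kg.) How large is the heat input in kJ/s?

liquid 38.6→61.2 °C: 21.922 kJ/kg
vaporisation at 61.2 °C: 247 kJ/kg
vapour 61.2→120 °C: 32.34 kJ/kg
Δh = 21.922 + 247 + 32.34 = 301.26 kJ/kg
Q = ṁ·Δh = 1317 kg/h × 301.26 kJ/kg = 396760 kJ/h
|Q| = 110.21 kW

Q = 110 kJ/s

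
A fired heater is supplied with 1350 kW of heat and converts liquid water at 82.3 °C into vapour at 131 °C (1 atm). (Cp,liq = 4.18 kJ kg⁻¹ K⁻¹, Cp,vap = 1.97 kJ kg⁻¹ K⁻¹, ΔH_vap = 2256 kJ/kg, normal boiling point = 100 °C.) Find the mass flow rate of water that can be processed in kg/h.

ṁ = 2030 kg/h

Δh = 4.18×(100−82.3) + 2256 + 1.97×(131−100) = 2391.1 kJ/kg
Q = 1350 kW = 1350 kJ/s = 4.86e+06 kJ/h
ṁ = Q/Δh = 4.86e+06 / 2391.1 = 2032.6 kg/h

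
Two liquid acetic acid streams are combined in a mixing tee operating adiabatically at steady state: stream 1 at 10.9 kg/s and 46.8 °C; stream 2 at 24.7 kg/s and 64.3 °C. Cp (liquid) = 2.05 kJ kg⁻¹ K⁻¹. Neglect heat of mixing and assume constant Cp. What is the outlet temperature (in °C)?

T_out = 58.9 °C

Adiabatic, steady state ⇒ Σ ṁᵢCp,ᵢ(T_out − Tᵢ) = 0
T_out = Σ ṁᵢCp,ᵢTᵢ / Σ ṁᵢCp,ᵢ
      = 4301.6 / 72.98 = 58.942 °C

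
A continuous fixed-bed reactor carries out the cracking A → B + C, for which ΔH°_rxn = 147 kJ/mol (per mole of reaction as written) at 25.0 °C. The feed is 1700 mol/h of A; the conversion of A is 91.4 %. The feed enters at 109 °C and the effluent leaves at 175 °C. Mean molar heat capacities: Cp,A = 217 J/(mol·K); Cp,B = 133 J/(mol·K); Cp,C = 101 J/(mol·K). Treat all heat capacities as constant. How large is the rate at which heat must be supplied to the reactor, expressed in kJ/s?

Extent of reaction ξ = 0.914 × 1700 = 1553.8 mol/h
Reaction term: ξ·ΔH°_rxn = 1553.8 × 147 = 228410 kJ/h
Sensible, feed 109→25 °C: -30988 kJ/h
Outlet flows (mol/h): A 146.2, B 1553.8, C 1553.8
Sensible, products 25→175 °C: 59297 kJ/h
Q = ΔH = 256720 kJ/h = 71.311 kW
Heat supplied = 71.311 kJ/s

Q_in = 71.3 kJ/s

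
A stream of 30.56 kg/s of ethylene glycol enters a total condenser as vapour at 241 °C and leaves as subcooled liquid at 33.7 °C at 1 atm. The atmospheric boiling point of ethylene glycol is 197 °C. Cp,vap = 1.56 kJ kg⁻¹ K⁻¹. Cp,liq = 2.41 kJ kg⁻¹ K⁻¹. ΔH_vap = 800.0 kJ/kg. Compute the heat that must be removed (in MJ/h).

Q_c = 139000 MJ/h

vapour 241→197 °C: -68.64 kJ/kg
condensation at 197 °C: -800 kJ/kg
liquid 197→33.7 °C: -393.55 kJ/kg
Δh = -68.64 + -800 + -393.55 = -1262.2 kJ/kg
Q = ṁ·Δh = 30.56 kg/s × -1262.2 kJ/kg = -38573 kJ/s
|Q| = 38573 kW = 138860 MJ/h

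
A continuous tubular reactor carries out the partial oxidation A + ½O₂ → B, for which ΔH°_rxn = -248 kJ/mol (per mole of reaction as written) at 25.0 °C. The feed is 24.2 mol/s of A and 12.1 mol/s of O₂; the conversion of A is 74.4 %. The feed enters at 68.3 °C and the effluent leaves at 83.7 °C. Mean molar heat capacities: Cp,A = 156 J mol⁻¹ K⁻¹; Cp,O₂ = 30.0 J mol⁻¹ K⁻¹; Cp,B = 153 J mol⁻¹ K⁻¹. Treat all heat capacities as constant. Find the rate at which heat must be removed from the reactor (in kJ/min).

Q_out = 265000 kJ/min

Extent of reaction ξ = 0.744 × 24.2 = 18.005 mol/s
Reaction term: ξ·ΔH°_rxn = 18.005 × -248 = -4465.2 kJ/s
Sensible, feed 68.3→25 °C: -179.18 kJ/s
Outlet flows (mol/s): A 6.1952, O₂ 3.0976, B 18.005
Sensible, products 25→83.7 °C: 223.89 kJ/s
Q = ΔH = -4420.5 kJ/s = -4420.5 kW
Heat removed = 265230 kJ/min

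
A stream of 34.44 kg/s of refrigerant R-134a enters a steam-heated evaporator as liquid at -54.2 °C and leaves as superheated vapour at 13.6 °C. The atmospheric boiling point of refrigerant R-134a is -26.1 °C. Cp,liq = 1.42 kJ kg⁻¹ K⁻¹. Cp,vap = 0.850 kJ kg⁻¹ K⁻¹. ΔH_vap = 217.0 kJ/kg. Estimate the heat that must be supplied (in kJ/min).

Q = 601000 kJ/min

liquid -54.2→-26.1 °C: 39.902 kJ/kg
vaporisation at -26.1 °C: 217 kJ/kg
vapour -26.1→13.6 °C: 33.745 kJ/kg
Δh = 39.902 + 217 + 33.745 = 290.65 kJ/kg
Q = ṁ·Δh = 34.44 kg/s × 290.65 kJ/kg = 10010 kJ/s
|Q| = 10010 kW = 600590 kJ/min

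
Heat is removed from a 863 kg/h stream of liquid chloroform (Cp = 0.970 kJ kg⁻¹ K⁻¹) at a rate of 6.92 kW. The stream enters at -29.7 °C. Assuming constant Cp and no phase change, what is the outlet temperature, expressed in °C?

T_out = -59.5 °C

Q = 6.92 kW = 24912 kJ/h
ΔT = Q/(ṁ·Cp) = 24912/(863×0.970) = 29.76 K
T_out = -29.7 − 29.76 = -59.46 °C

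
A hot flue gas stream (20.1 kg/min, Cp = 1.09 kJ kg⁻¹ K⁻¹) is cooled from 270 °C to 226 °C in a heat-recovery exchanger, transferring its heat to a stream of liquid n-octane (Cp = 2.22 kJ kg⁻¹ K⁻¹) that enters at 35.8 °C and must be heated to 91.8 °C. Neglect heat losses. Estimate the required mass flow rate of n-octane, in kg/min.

Heat released by hot stream: Q = 20.1 × 1.09 × (270 − 226) = 964 kJ/min
Energy balance on cold side (adiabatic exchanger): Q = ṁ_c·Cp_c·(T_c,out − T_c,in)
ṁ_c = 964 / [2.22 × (91.8 − 35.8)] = 7.7542 kg/min

ṁ_c = 7.75 kg/min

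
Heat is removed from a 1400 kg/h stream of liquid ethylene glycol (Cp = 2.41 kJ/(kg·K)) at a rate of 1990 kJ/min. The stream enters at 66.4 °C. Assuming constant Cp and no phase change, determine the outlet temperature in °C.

T_out = 31.0 °C

Q = 1990 kJ/min = 119400 kJ/h
ΔT = Q/(ṁ·Cp) = 119400/(1400×2.41) = 35.388 K
T_out = 66.4 − 35.388 = 31.012 °C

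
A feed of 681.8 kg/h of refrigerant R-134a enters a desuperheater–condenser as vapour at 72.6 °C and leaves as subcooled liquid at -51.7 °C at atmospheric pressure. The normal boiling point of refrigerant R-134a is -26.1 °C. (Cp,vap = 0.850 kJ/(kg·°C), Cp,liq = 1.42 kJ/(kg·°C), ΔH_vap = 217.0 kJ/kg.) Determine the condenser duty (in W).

vapour 72.6→-26.1 °C: -83.895 kJ/kg
condensation at -26.1 °C: -217 kJ/kg
liquid -26.1→-51.7 °C: -36.352 kJ/kg
Δh = -83.895 + -217 + -36.352 = -337.25 kJ/kg
Q = ṁ·Δh = 681.8 kg/h × -337.25 kJ/kg = -229940 kJ/h
|Q| = 63.871 kW = 63871 W

Q_c = 63900 W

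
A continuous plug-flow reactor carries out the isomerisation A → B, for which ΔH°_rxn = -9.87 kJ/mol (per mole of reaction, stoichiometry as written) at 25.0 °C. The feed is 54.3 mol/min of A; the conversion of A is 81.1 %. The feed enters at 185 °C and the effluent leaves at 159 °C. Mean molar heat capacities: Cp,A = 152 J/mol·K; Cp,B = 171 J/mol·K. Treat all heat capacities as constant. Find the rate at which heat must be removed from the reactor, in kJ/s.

Q_out = 8.95 kJ/s

Extent of reaction ξ = 0.811 × 54.3 = 44.037 mol/min
Reaction term: ξ·ΔH°_rxn = 44.037 × -9.87 = -434.65 kJ/min
Sensible, feed 185→25 °C: -1320.6 kJ/min
Outlet flows (mol/min): A 10.263, B 44.037
Sensible, products 25→159 °C: 1218.1 kJ/min
Q = ΔH = -537.12 kJ/min = -8.952 kW
Heat removed = 8.952 kJ/s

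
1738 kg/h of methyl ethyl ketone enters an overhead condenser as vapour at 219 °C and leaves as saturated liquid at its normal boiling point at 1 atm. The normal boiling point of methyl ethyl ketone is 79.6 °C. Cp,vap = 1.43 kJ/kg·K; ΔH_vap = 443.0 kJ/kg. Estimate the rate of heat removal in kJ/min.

Q_c = 18600 kJ/min

vapour 219→79.6 °C: -199.34 kJ/kg
condensation at 79.6 °C: -443 kJ/kg
Δh = -199.34 + -443 = -642.34 kJ/kg
Q = ṁ·Δh = 1738 kg/h × -642.34 kJ/kg = -1.1164e+06 kJ/h
|Q| = 310.11 kW = 18607 kJ/min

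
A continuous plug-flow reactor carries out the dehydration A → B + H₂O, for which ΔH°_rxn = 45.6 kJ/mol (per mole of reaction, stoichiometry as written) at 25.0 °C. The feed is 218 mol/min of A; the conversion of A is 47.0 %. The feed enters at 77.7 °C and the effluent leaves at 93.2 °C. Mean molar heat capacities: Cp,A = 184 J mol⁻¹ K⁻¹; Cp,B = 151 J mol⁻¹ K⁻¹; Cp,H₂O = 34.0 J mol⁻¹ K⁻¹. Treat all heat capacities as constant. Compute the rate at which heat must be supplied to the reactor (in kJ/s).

Extent of reaction ξ = 0.470 × 218 = 102.46 mol/min
Reaction term: ξ·ΔH°_rxn = 102.46 × 45.6 = 4672.2 kJ/min
Sensible, feed 77.7→25 °C: -2113.9 kJ/min
Outlet flows (mol/min): A 115.54, B 102.46, H₂O 102.46
Sensible, products 25→93.2 °C: 2742.6 kJ/min
Q = ΔH = 5300.9 kJ/min = 88.348 kW
Heat supplied = 88.348 kJ/s

Q_in = 88.3 kJ/s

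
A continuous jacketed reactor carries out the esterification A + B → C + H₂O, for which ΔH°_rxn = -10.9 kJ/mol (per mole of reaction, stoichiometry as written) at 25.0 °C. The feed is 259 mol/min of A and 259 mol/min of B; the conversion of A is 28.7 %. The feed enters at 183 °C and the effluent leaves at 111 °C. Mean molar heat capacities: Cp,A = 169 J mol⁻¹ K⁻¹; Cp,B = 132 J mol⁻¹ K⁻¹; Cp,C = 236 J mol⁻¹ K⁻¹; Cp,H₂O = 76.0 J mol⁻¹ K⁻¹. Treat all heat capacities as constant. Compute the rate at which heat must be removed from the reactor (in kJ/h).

Q_out = 381000 kJ/h

Extent of reaction ξ = 0.287 × 259 = 74.333 mol/min
Reaction term: ξ·ΔH°_rxn = 74.333 × -10.9 = -810.23 kJ/min
Sensible, feed 183→25 °C: -12318 kJ/min
Outlet flows (mol/min): A 184.67, B 184.67, C 74.333, H₂O 74.333
Sensible, products 25→111 °C: 6774.8 kJ/min
Q = ΔH = -6353 kJ/min = -105.88 kW
Heat removed = 381180 kJ/h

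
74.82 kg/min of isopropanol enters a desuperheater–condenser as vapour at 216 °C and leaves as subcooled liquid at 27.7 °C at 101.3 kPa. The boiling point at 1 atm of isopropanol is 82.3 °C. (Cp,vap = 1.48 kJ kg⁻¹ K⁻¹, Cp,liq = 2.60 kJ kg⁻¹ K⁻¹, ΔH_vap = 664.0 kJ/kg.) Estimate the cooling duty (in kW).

vapour 216→82.3 °C: -197.88 kJ/kg
condensation at 82.3 °C: -664 kJ/kg
liquid 82.3→27.7 °C: -141.96 kJ/kg
Δh = -197.88 + -664 + -141.96 = -1003.8 kJ/kg
Q = ṁ·Δh = 74.82 kg/min × -1003.8 kJ/kg = -75107 kJ/min
|Q| = 1251.8 kW

Q_c = 1250 kW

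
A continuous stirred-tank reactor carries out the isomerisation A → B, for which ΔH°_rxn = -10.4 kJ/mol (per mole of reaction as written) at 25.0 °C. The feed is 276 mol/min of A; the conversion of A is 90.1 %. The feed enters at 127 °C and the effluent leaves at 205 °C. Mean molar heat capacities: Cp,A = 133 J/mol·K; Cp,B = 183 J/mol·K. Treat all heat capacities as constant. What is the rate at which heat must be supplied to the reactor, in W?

Extent of reaction ξ = 0.901 × 276 = 248.68 mol/min
Reaction term: ξ·ΔH°_rxn = 248.68 × -10.4 = -2586.2 kJ/min
Sensible, feed 127→25 °C: -3744.2 kJ/min
Outlet flows (mol/min): A 27.324, B 248.68
Sensible, products 25→205 °C: 8845.5 kJ/min
Q = ΔH = 2515.1 kJ/min = 41.918 kW
Heat supplied = 41918 W

Q_in = 41900 W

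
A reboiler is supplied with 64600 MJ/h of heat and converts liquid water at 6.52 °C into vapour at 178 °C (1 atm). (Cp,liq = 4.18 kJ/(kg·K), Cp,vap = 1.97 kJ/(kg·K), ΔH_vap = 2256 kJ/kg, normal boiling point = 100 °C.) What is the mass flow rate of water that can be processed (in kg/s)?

ṁ = 6.41 kg/s

Δh = 4.18×(100−6.52) + 2256 + 1.97×(178−100) = 2800.4 kJ/kg
Q = 64600 MJ/h = 17944 kJ/s = 17944 kJ/s
ṁ = Q/Δh = 17944 / 2800.4 = 6.4078 kg/s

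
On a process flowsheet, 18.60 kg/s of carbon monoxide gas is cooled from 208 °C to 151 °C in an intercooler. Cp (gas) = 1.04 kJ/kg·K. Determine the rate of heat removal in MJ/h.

Q_c = 3970 MJ/h

Q = ṁ·Cp·ΔT = 18.60 × 1.04 × (151 − 208) = -1102.6 kJ/s
Cooling duty = 3969.4 MJ/h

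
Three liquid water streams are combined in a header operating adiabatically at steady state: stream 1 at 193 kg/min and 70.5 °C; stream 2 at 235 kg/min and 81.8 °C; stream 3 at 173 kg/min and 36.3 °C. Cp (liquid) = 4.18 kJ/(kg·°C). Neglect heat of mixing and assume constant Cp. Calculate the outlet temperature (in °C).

Adiabatic, steady state ⇒ Σ ṁᵢCp,ᵢ(T_out − Tᵢ) = 0
T_out = Σ ṁᵢCp,ᵢTᵢ / Σ ṁᵢCp,ᵢ
      = 163480 / 2512.2 = 65.074 °C

T_out = 65.1 °C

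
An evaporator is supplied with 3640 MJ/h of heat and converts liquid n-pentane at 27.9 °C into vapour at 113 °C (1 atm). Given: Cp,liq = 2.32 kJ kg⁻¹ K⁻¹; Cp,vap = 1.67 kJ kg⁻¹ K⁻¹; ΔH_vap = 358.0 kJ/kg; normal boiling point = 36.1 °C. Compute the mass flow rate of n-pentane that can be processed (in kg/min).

ṁ = 120 kg/min

Δh = 2.32×(36.1−27.9) + 358.0 + 1.67×(113−36.1) = 505.45 kJ/kg
Q = 3640 MJ/h = 1011.1 kJ/s = 60667 kJ/min
ṁ = Q/Δh = 60667 / 505.45 = 120.03 kg/min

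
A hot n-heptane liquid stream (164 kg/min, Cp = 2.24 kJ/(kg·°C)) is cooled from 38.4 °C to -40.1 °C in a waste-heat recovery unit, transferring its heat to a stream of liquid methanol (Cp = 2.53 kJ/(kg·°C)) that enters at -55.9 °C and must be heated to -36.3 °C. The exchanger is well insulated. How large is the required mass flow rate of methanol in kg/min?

ṁ_c = 582 kg/min

Heat released by hot stream: Q = 164 × 2.24 × (38.4 − -40.1) = 28838 kJ/min
Energy balance on cold side (adiabatic exchanger): Q = ṁ_c·Cp_c·(T_c,out − T_c,in)
ṁ_c = 28838 / [2.53 × (-36.3 − -55.9)] = 581.55 kg/min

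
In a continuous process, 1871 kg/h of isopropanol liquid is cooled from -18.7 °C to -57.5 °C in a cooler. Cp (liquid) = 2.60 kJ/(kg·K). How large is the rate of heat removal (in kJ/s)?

Q_c = 52.4 kJ/s

Q = ṁ·Cp·ΔT = 1871 × 2.60 × (-57.5 − -18.7) = -188750 kJ/h
Converting: 188750 / 3600 s = 52.43 kW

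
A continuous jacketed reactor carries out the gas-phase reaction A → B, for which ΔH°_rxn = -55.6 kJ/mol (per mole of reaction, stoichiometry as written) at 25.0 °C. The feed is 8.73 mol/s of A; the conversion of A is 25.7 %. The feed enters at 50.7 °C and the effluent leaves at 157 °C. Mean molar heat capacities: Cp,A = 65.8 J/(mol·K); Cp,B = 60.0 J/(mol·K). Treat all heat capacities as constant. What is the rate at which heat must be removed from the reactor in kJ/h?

Extent of reaction ξ = 0.257 × 8.73 = 2.2436 mol/s
Reaction term: ξ·ΔH°_rxn = 2.2436 × -55.6 = -124.74 kJ/s
Sensible, feed 50.7→25 °C: -14.763 kJ/s
Outlet flows (mol/s): A 6.4864, B 2.2436
Sensible, products 25→157 °C: 74.108 kJ/s
Q = ΔH = -65.4 kJ/s = -65.4 kW
Heat removed = 235440 kJ/h

Q_out = 235000 kJ/h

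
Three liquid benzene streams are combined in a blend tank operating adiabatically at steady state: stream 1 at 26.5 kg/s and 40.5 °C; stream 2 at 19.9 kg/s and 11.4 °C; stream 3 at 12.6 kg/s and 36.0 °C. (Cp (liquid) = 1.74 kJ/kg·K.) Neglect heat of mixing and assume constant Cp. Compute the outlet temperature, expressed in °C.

No heat crosses the boundary, so H_out = H_in.
T_out = Σ ṁᵢCp,ᵢTᵢ / Σ ṁᵢCp,ᵢ
      = 3051.5 / 102.66 = 29.724 °C

T_out = 29.7 °C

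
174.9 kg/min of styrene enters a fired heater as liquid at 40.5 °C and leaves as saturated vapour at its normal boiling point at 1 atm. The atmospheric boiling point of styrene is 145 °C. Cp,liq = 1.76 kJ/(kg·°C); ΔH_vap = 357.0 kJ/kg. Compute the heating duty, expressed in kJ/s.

liquid 40.5→145 °C: 183.92 kJ/kg
vaporisation at 145 °C: 357 kJ/kg
Δh = 183.92 + 357 = 540.92 kJ/kg
Q = ṁ·Δh = 174.9 kg/min × 540.92 kJ/kg = 94607 kJ/min
|Q| = 1576.8 kW

Q = 1580 kJ/s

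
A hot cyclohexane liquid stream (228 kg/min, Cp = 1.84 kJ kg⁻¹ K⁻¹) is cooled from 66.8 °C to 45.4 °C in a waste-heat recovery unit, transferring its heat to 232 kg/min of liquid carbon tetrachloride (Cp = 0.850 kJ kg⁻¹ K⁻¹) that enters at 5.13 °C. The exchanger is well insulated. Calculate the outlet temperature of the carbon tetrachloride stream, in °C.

Heat released by hot stream: Q = 228 × 1.84 × (66.8 − 45.4) = 8977.7 kJ/min
Energy balance on cold side (adiabatic exchanger): Q = ṁ_c·Cp_c·(T_c,out − T_c,in)
T_c,out = 5.13 + 8977.7/(232 × 0.850) = 50.656 °C

T_c,out = 50.7 °C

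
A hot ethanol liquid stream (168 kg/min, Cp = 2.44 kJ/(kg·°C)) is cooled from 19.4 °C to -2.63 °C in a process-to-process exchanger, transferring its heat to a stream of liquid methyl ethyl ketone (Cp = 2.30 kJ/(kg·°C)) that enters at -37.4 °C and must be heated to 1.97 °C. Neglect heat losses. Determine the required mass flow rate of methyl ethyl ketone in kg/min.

ṁ_c = 99.7 kg/min

Heat released by hot stream: Q = 168 × 2.44 × (19.4 − -2.63) = 9030.5 kJ/min
Energy balance on cold side (adiabatic exchanger): Q = ṁ_c·Cp_c·(T_c,out − T_c,in)
ṁ_c = 9030.5 / [2.30 × (1.97 − -37.4)] = 99.729 kg/min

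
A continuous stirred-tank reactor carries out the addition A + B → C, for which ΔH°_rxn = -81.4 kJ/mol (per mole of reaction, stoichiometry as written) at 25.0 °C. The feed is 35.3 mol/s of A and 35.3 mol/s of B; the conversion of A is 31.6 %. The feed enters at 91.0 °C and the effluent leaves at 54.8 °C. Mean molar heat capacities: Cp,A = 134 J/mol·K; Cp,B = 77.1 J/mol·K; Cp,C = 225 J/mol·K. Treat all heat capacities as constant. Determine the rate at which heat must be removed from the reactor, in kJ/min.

Q_out = 70400 kJ/min

Extent of reaction ξ = 0.316 × 35.3 = 11.155 mol/s
Reaction term: ξ·ΔH°_rxn = 11.155 × -81.4 = -908 kJ/s
Sensible, feed 91.0→25 °C: -491.82 kJ/s
Outlet flows (mol/s): A 24.145, B 24.145, C 11.155
Sensible, products 25→54.8 °C: 226.69 kJ/s
Q = ΔH = -1173.1 kJ/s = -1173.1 kW
Heat removed = 70388 kJ/min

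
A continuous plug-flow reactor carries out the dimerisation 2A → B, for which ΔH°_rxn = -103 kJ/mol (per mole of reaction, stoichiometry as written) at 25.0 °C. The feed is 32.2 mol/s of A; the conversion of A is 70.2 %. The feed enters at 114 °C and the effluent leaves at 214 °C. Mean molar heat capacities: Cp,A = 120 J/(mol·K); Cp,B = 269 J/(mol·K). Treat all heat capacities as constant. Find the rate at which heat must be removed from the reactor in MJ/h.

Q_out = 2580 MJ/h

Extent of reaction ξ = 0.702 × 32.2 / 2 = 11.302 mol/s
Reaction term: ξ·ΔH°_rxn = 11.302 × -103 = -1164.1 kJ/s
Sensible, feed 114→25 °C: -343.9 kJ/s
Outlet flows (mol/s): A 9.5956, B 11.302
Sensible, products 25→214 °C: 792.24 kJ/s
Q = ΔH = -715.78 kJ/s = -715.78 kW
Heat removed = 2576.8 MJ/h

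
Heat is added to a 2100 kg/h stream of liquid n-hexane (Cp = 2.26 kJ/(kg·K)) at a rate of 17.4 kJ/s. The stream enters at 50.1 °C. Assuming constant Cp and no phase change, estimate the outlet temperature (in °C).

Q = 17.4 kJ/s = 62640 kJ/h
ΔT = Q/(ṁ·Cp) = 62640/(2100×2.26) = 13.198 K
T_out = 50.1 + 13.198 = 63.298 °C

T_out = 63.3 °C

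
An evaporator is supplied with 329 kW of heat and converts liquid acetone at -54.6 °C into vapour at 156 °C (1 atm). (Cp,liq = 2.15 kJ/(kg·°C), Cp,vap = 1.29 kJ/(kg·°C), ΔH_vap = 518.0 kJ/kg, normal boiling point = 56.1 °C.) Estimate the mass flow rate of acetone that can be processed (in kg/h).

Δh = 2.15×(56.1−-54.6) + 518.0 + 1.29×(156−56.1) = 884.88 kJ/kg
Q = 329 kW = 329 kJ/s = 1.1844e+06 kJ/h
ṁ = Q/Δh = 1.1844e+06 / 884.88 = 1338.5 kg/h

ṁ = 1340 kg/h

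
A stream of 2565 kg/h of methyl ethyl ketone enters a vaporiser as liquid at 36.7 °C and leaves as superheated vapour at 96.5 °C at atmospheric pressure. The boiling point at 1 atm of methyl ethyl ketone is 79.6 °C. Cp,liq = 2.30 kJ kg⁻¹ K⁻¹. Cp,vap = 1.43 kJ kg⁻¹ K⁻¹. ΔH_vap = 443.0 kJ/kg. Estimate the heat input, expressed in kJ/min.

Q = 24200 kJ/min

liquid 36.7→79.6 °C: 98.67 kJ/kg
vaporisation at 79.6 °C: 443 kJ/kg
vapour 79.6→96.5 °C: 24.167 kJ/kg
Δh = 98.67 + 443 + 24.167 = 565.84 kJ/kg
Q = ṁ·Δh = 2565 kg/h × 565.84 kJ/kg = 1.4514e+06 kJ/h
|Q| = 403.16 kW = 24190 kJ/min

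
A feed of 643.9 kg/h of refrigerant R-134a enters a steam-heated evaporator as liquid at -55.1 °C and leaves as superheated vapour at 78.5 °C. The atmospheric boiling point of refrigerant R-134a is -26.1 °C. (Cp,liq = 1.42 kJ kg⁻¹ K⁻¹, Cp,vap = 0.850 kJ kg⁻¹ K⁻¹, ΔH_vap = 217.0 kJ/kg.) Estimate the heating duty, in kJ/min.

Q = 3720 kJ/min

liquid -55.1→-26.1 °C: 41.18 kJ/kg
vaporisation at -26.1 °C: 217 kJ/kg
vapour -26.1→78.5 °C: 88.91 kJ/kg
Δh = 41.18 + 217 + 88.91 = 347.09 kJ/kg
Q = ṁ·Δh = 643.9 kg/h × 347.09 kJ/kg = 223490 kJ/h
|Q| = 62.081 kW = 3724.9 kJ/min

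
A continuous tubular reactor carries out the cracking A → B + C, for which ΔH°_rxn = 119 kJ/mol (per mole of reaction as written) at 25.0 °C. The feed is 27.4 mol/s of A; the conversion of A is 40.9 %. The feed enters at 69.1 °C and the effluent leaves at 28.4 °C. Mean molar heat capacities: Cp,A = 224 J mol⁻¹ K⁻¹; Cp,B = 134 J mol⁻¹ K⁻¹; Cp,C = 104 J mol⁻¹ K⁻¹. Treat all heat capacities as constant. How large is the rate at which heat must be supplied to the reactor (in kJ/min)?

Extent of reaction ξ = 0.409 × 27.4 = 11.207 mol/s
Reaction term: ξ·ΔH°_rxn = 11.207 × 119 = 1333.6 kJ/s
Sensible, feed 69.1→25 °C: -270.67 kJ/s
Outlet flows (mol/s): A 16.193, B 11.207, C 11.207
Sensible, products 25→28.4 °C: 21.401 kJ/s
Q = ΔH = 1084.3 kJ/s = 1084.3 kW
Heat supplied = 65059 kJ/min

Q_in = 65100 kJ/min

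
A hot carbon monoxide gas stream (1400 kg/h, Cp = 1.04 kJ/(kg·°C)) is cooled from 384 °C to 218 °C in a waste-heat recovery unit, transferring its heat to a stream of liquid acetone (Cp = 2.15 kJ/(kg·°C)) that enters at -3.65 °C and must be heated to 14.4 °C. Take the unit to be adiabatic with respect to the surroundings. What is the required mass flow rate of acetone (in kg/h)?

ṁ_c = 6230 kg/h

Heat released by hot stream: Q = 1400 × 1.04 × (384 − 218) = 241700 kJ/h
Energy balance on cold side (adiabatic exchanger): Q = ṁ_c·Cp_c·(T_c,out − T_c,in)
ṁ_c = 241700 / [2.15 × (14.4 − -3.65)] = 6228.1 kg/h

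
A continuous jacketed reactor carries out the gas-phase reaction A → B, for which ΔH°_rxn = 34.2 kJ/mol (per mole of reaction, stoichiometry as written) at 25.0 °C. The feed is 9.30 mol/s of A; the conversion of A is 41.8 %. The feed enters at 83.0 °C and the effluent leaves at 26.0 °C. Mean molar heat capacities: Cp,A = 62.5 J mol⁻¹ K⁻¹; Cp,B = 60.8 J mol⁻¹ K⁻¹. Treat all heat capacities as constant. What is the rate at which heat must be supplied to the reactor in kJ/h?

Q_in = 359000 kJ/h

Extent of reaction ξ = 0.418 × 9.30 = 3.8874 mol/s
Reaction term: ξ·ΔH°_rxn = 3.8874 × 34.2 = 132.95 kJ/s
Sensible, feed 83.0→25 °C: -33.712 kJ/s
Outlet flows (mol/s): A 5.4126, B 3.8874
Sensible, products 25→26.0 °C: 0.57464 kJ/s
Q = ΔH = 99.811 kJ/s = 99.811 kW
Heat supplied = 359320 kJ/h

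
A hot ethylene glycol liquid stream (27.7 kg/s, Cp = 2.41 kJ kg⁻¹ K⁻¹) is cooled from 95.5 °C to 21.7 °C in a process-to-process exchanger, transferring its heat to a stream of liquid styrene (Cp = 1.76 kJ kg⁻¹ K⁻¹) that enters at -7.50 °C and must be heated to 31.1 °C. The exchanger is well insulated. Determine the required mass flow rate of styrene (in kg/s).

Heat released by hot stream: Q = 27.7 × 2.41 × (95.5 − 21.7) = 4926.7 kJ/s
Energy balance on cold side (adiabatic exchanger): Q = ṁ_c·Cp_c·(T_c,out − T_c,in)
ṁ_c = 4926.7 / [1.76 × (31.1 − -7.50)] = 72.519 kg/s

ṁ_c = 72.5 kg/s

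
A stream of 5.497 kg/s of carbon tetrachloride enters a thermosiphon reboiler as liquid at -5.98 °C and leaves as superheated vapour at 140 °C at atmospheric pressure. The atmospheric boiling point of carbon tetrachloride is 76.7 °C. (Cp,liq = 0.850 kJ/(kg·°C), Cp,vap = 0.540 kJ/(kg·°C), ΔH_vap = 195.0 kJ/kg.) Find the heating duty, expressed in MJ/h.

Q = 5930 MJ/h

liquid -5.98→76.7 °C: 70.278 kJ/kg
vaporisation at 76.7 °C: 195 kJ/kg
vapour 76.7→140 °C: 34.182 kJ/kg
Δh = 70.278 + 195 + 34.182 = 299.46 kJ/kg
Q = ṁ·Δh = 5.497 kg/s × 299.46 kJ/kg = 1646.1 kJ/s
|Q| = 1646.1 kW = 5926.1 MJ/h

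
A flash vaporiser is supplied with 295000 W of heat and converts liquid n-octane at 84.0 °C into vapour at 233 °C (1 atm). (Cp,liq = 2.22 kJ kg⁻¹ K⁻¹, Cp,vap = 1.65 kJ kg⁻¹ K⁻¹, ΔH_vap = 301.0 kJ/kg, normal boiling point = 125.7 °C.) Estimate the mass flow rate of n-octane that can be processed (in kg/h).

ṁ = 1860 kg/h

Δh = 2.22×(125.7−84.0) + 301.0 + 1.65×(233−125.7) = 570.62 kJ/kg
Q = 295000 W = 295 kJ/s = 1.062e+06 kJ/h
ṁ = Q/Δh = 1.062e+06 / 570.62 = 1861.1 kg/h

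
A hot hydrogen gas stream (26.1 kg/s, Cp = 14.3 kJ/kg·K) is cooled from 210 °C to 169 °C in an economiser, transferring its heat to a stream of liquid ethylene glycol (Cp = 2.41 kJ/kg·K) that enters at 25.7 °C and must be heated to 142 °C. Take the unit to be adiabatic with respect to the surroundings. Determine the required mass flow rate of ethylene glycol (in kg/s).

Heat released by hot stream: Q = 26.1 × 14.3 × (210 − 169) = 15302 kJ/s
Energy balance on cold side (adiabatic exchanger): Q = ṁ_c·Cp_c·(T_c,out − T_c,in)
ṁ_c = 15302 / [2.41 × (142 − 25.7)] = 54.596 kg/s

ṁ_c = 54.6 kg/s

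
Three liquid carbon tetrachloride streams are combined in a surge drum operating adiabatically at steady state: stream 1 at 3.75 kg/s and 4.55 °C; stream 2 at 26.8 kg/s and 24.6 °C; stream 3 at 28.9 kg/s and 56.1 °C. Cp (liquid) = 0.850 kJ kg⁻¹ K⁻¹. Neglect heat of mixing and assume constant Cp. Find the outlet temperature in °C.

No heat crosses the boundary, so H_out = H_in.
T_out = Σ ṁᵢCp,ᵢTᵢ / Σ ṁᵢCp,ᵢ
      = 1953 / 50.532 = 38.648 °C

T_out = 38.6 °C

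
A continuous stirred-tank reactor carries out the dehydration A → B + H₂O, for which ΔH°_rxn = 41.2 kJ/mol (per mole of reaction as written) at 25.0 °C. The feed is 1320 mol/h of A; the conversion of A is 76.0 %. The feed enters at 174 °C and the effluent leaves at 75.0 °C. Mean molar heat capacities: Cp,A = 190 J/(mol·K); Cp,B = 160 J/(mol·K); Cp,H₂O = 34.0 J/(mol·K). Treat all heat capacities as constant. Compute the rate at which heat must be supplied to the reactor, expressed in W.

Extent of reaction ξ = 0.760 × 1320 = 1003.2 mol/h
Reaction term: ξ·ΔH°_rxn = 1003.2 × 41.2 = 41332 kJ/h
Sensible, feed 174→25 °C: -37369 kJ/h
Outlet flows (mol/h): A 316.8, B 1003.2, H₂O 1003.2
Sensible, products 25→75.0 °C: 12741 kJ/h
Q = ΔH = 16703 kJ/h = 4.6398 kW
Heat supplied = 4639.8 W

Q_in = 4640 W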